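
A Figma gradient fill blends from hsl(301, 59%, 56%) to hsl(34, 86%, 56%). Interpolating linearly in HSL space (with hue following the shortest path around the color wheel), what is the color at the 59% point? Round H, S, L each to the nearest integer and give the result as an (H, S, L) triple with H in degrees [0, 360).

(356, 75, 56)

Hue: 34 − 301 = -267°, but |-267| > 180 so the shorter arc goes the other way: Δh = -267 + 360 = 93°.
H = 301 + 0.59 × (93) = 355.87 → 356°
S = 59 + 0.59 × (86 − 59) = 74.93 → 75%
L = 56 + 0.59 × (56 − 56) = 56 → 56%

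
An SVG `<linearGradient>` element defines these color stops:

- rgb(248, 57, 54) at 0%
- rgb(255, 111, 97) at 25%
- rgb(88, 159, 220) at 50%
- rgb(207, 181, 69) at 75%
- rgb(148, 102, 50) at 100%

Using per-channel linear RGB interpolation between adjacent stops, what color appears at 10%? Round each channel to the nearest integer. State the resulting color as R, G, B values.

10% lies between the 0% and 25% stops, so the local fraction is t = (10 − 0)/(25 − 0) = 10/25 ≈ 0.4.
R = 248 + 0.4 × (255 − 248) = 250.8 → 251
G = 57 + 0.4 × (111 − 57) = 78.6 → 79
B = 54 + 0.4 × (97 − 54) = 71.2 → 71

(251, 79, 71)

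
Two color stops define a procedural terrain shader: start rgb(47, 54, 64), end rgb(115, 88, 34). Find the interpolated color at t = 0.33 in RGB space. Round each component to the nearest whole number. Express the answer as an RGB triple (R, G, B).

(69, 65, 54)

R = 47 + 0.33 × (115 − 47) = 47 + 0.33 × 68 = 69.44 → 69
G = 54 + 0.33 × (88 − 54) = 54 + 0.33 × 34 = 65.22 → 65
B = 64 + 0.33 × (34 − 64) = 64 + 0.33 × -30 = 54.1 → 54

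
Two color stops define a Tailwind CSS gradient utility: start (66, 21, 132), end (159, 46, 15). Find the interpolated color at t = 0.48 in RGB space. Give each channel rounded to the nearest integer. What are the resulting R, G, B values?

R = 66 + 0.48 × (159 − 66) = 66 + 0.48 × 93 = 110.64 → 111
G = 21 + 0.48 × (46 − 21) = 21 + 0.48 × 25 = 33 → 33
B = 132 + 0.48 × (15 − 132) = 132 + 0.48 × -117 = 75.84 → 76

(111, 33, 76)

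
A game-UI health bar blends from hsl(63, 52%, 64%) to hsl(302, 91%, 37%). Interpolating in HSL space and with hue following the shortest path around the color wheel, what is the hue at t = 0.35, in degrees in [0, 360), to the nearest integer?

Hue: 302 − 63 = 239°, but |239| > 180 so the shorter arc goes the other way: Δh = 239 − 360 = -121°.
H = 63 + 0.35 × (-121) = 20.65 → 21°

21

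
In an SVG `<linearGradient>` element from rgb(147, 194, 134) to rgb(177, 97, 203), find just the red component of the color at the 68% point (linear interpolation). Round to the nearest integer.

R = 147 + 0.68 × (177 − 147) = 167.4 → 167

167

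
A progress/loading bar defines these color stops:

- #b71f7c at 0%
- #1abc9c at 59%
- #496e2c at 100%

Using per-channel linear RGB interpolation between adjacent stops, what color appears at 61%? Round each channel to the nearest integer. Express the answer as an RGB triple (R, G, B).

(28, 184, 151)

61% lies between the 59% and 100% stops, so the local fraction is t = (61 − 59)/(100 − 59) = 2/41 ≈ 0.0488.
#1abc9c → (26, 188, 156); #496e2c → (73, 110, 44).
R = 26 + 0.0488 × (73 − 26) = 28.294 → 28
G = 188 + 0.0488 × (110 − 188) = 184.194 → 184
B = 156 + 0.0488 × (44 − 156) = 150.534 → 151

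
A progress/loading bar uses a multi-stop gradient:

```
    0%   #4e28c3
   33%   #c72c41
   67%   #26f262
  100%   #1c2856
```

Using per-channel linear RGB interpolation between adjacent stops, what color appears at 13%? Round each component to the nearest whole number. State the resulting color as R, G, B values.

(126, 42, 144)

13% lies between the 0% and 33% stops, so the local fraction is t = (13 − 0)/(33 − 0) = 13/33 ≈ 0.3939.
#4e28c3 → (78, 40, 195); #c72c41 → (199, 44, 65).
R = 78 + 0.3939 × (199 − 78) = 125.662 → 126
G = 40 + 0.3939 × (44 − 40) = 41.576 → 42
B = 195 + 0.3939 × (65 − 195) = 143.793 → 144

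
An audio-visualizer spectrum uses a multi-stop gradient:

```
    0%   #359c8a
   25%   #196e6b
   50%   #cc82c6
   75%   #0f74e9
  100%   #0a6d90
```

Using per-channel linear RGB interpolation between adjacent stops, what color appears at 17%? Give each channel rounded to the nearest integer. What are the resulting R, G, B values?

17% lies between the 0% and 25% stops, so the local fraction is t = (17 − 0)/(25 − 0) = 17/25 ≈ 0.68.
#359c8a → (53, 156, 138); #196e6b → (25, 110, 107).
R = 53 + 0.68 × (25 − 53) = 33.96 → 34
G = 156 + 0.68 × (110 − 156) = 124.72 → 125
B = 138 + 0.68 × (107 − 138) = 116.92 → 117

(34, 125, 117)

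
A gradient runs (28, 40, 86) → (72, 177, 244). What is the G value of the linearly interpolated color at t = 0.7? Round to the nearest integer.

G = 40 + 0.7 × (177 − 40) = 135.9 → 136

136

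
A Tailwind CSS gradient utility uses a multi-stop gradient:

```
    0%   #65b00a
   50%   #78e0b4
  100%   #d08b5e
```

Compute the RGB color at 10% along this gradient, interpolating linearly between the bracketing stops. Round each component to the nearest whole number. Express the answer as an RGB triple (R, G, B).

(105, 186, 44)

10% lies between the 0% and 50% stops, so the local fraction is t = (10 − 0)/(50 − 0) = 10/50 ≈ 0.2.
#65b00a → (101, 176, 10); #78e0b4 → (120, 224, 180).
R = 101 + 0.2 × (120 − 101) = 104.8 → 105
G = 176 + 0.2 × (224 − 176) = 185.6 → 186
B = 10 + 0.2 × (180 − 10) = 44 → 44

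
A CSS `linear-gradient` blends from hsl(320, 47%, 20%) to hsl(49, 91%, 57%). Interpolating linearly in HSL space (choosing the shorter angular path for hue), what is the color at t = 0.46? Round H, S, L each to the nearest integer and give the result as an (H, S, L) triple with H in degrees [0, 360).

(1, 67, 37)

Hue: 49 − 320 = -271°, but |-271| > 180 so the shorter arc goes the other way: Δh = -271 + 360 = 89°.
H = 320 + 0.46 × (89) = 360.94 → 361 → 361 mod 360 = 1°
S = 47 + 0.46 × (91 − 47) = 67.24 → 67%
L = 20 + 0.46 × (57 − 20) = 37.02 → 37%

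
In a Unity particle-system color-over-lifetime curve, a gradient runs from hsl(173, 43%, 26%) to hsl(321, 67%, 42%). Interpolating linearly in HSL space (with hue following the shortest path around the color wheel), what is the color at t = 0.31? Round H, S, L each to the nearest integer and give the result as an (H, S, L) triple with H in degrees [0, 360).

Hue arc: Δh = 321 − 173 = 148° (|Δh| ≤ 180, already the shorter path).
H = 173 + 0.31 × (148) = 218.88 → 219°
S = 43 + 0.31 × (67 − 43) = 50.44 → 50%
L = 26 + 0.31 × (42 − 26) = 30.96 → 31%

(219, 50, 31)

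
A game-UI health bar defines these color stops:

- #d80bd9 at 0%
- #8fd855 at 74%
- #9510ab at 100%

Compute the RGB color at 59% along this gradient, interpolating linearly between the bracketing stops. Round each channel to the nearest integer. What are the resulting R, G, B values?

(158, 174, 112)

59% lies between the 0% and 74% stops, so the local fraction is t = (59 − 0)/(74 − 0) = 59/74 ≈ 0.7973.
#d80bd9 → (216, 11, 217); #8fd855 → (143, 216, 85).
R = 216 + 0.7973 × (143 − 216) = 157.797 → 158
G = 11 + 0.7973 × (216 − 11) = 174.447 → 174
B = 217 + 0.7973 × (85 − 217) = 111.756 → 112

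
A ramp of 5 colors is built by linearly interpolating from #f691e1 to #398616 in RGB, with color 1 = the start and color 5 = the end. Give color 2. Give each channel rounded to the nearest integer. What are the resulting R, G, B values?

(199, 142, 174)

With 5 swatches and endpoints inclusive, swatch 2 sits at t = (2 − 1)/(5 − 1) = 1/4 ≈ 0.25.
#f691e1 → (246, 145, 225); #398616 → (57, 134, 22).
R = 246 + 0.25 × (57 − 246) = 198.75 → 199
G = 145 + 0.25 × (134 − 145) = 142.25 → 142
B = 225 + 0.25 × (22 − 225) = 174.25 → 174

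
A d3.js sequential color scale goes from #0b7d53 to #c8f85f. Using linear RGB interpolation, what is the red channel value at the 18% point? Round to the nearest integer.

R₁ = 11 (from #0b7d53), R₂ = 200 (from #c8f85f).
R = 11 + 0.18 × (200 − 11) = 45.02 → 45

45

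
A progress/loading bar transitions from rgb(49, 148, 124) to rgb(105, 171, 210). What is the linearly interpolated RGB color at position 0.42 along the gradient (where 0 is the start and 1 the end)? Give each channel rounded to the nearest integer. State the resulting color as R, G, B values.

R = 49 + 0.42 × (105 − 49) = 49 + 0.42 × 56 = 72.52 → 73
G = 148 + 0.42 × (171 − 148) = 148 + 0.42 × 23 = 157.66 → 158
B = 124 + 0.42 × (210 − 124) = 124 + 0.42 × 86 = 160.12 → 160

(73, 158, 160)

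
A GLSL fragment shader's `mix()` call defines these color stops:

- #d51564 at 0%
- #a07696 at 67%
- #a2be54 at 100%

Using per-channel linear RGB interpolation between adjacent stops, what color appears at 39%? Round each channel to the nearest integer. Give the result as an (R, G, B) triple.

(182, 77, 129)

39% lies between the 0% and 67% stops, so the local fraction is t = (39 − 0)/(67 − 0) = 39/67 ≈ 0.5821.
#d51564 → (213, 21, 100); #a07696 → (160, 118, 150).
R = 213 + 0.5821 × (160 − 213) = 182.149 → 182
G = 21 + 0.5821 × (118 − 21) = 77.464 → 77
B = 100 + 0.5821 × (150 − 100) = 129.105 → 129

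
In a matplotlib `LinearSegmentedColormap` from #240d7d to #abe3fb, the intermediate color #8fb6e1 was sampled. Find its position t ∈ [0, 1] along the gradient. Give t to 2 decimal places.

Invert the lerp on the G channel (largest span, 214): t = (182 − 13) / (227 − 13) = 169/214 = 0.78972.
Check on R: (143 − 36)/(171 − 36) = 0.7926 ✓

0.79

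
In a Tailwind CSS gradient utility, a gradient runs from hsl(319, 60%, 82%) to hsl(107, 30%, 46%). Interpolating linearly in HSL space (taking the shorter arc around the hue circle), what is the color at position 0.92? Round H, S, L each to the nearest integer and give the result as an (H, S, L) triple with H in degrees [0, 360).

(95, 32, 49)

Hue: 107 − 319 = -212°, but |-212| > 180 so the shorter arc goes the other way: Δh = -212 + 360 = 148°.
H = 319 + 0.92 × (148) = 455.16 → 455 → 455 mod 360 = 95°
S = 60 + 0.92 × (30 − 60) = 32.4 → 32%
L = 82 + 0.92 × (46 − 82) = 48.88 → 49%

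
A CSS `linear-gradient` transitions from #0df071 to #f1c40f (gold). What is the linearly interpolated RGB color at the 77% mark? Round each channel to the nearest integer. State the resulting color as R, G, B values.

(189, 206, 38)

#0df071 → (13, 240, 113); #f1c40f → (241, 196, 15).
77% corresponds to t = 0.77.
R = 13 + 0.77 × (241 − 13) = 13 + 0.77 × 228 = 188.56 → 189
G = 240 + 0.77 × (196 − 240) = 240 + 0.77 × -44 = 206.12 → 206
B = 113 + 0.77 × (15 − 113) = 113 + 0.77 × -98 = 37.54 → 38
So the blended color is (189, 206, 38), about #bdce26.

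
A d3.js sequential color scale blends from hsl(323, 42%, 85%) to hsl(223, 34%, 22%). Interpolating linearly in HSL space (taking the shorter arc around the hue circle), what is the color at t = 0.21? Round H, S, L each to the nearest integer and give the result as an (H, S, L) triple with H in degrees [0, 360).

Hue arc: Δh = 223 − 323 = -100° (|Δh| ≤ 180, already the shorter path).
H = 323 + 0.21 × (-100) = 302 → 302°
S = 42 + 0.21 × (34 − 42) = 40.32 → 40%
L = 85 + 0.21 × (22 − 85) = 71.77 → 72%

(302, 40, 72)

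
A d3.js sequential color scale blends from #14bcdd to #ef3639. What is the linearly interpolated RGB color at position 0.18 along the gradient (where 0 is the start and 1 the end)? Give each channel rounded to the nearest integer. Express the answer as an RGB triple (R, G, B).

#14bcdd → (20, 188, 221); #ef3639 → (239, 54, 57).
R = 20 + 0.18 × (239 − 20) = 20 + 0.18 × 219 = 59.42 → 59
G = 188 + 0.18 × (54 − 188) = 188 + 0.18 × -134 = 163.88 → 164
B = 221 + 0.18 × (57 − 221) = 221 + 0.18 × -164 = 191.48 → 191

(59, 164, 191)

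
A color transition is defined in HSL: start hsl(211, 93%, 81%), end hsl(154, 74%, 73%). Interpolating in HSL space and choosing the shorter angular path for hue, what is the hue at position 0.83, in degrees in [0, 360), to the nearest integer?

Hue arc: Δh = 154 − 211 = -57° (|Δh| ≤ 180, already the shorter path).
H = 211 + 0.83 × (-57) = 163.69 → 164°

164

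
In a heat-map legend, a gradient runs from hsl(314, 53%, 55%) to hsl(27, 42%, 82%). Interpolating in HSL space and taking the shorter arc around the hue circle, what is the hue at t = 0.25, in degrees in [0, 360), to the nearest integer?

332

Hue: 27 − 314 = -287°, but |-287| > 180 so the shorter arc goes the other way: Δh = -287 + 360 = 73°.
H = 314 + 0.25 × (73) = 332.25 → 332°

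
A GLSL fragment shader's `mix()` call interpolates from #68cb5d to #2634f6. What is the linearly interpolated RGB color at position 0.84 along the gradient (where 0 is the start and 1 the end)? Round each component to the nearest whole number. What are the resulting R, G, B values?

#68cb5d → (104, 203, 93); #2634f6 → (38, 52, 246).
R = 104 + 0.84 × (38 − 104) = 104 + 0.84 × -66 = 48.56 → 49
G = 203 + 0.84 × (52 − 203) = 203 + 0.84 × -151 = 76.16 → 76
B = 93 + 0.84 × (246 − 93) = 93 + 0.84 × 153 = 221.52 → 222

(49, 76, 222)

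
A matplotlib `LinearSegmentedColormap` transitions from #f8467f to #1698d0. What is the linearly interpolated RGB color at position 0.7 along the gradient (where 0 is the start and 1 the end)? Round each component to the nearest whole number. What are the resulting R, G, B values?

#f8467f → (248, 70, 127); #1698d0 → (22, 152, 208).
R = 248 + 0.7 × (22 − 248) = 248 + 0.7 × -226 = 89.8 → 90
G = 70 + 0.7 × (152 − 70) = 70 + 0.7 × 82 = 127.4 → 127
B = 127 + 0.7 × (208 − 127) = 127 + 0.7 × 81 = 183.7 → 184

(90, 127, 184)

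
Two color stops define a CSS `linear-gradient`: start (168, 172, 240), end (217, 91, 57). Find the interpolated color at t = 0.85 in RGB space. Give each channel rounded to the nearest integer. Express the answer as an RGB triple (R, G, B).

R = 168 + 0.85 × (217 − 168) = 168 + 0.85 × 49 = 209.65 → 210
G = 172 + 0.85 × (91 − 172) = 172 + 0.85 × -81 = 103.15 → 103
B = 240 + 0.85 × (57 − 240) = 240 + 0.85 × -183 = 84.45 → 84

(210, 103, 84)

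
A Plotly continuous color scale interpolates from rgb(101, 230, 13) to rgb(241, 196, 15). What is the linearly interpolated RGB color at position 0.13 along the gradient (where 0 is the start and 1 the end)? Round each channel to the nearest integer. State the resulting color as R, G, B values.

R = 101 + 0.13 × (241 − 101) = 101 + 0.13 × 140 = 119.2 → 119
G = 230 + 0.13 × (196 − 230) = 230 + 0.13 × -34 = 225.58 → 226
B = 13 + 0.13 × (15 − 13) = 13 + 0.13 × 2 = 13.26 → 13
So the blended color is (119, 226, 13), about #77e20d.

(119, 226, 13)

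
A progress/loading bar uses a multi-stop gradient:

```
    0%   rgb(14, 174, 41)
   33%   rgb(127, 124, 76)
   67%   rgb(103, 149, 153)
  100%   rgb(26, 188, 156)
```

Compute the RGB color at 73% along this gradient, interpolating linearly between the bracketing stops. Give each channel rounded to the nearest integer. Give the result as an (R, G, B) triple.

(89, 156, 154)

73% lies between the 67% and 100% stops, so the local fraction is t = (73 − 67)/(100 − 67) = 6/33 ≈ 0.1818.
R = 103 + 0.1818 × (26 − 103) = 89.001 → 89
G = 149 + 0.1818 × (188 − 149) = 156.09 → 156
B = 153 + 0.1818 × (156 − 153) = 153.545 → 154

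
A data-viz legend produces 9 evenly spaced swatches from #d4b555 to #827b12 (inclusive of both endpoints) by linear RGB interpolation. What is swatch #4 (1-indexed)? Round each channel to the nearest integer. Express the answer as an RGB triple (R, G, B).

With 9 swatches and endpoints inclusive, swatch 4 sits at t = (4 − 1)/(9 − 1) = 3/8 ≈ 0.375.
#d4b555 → (212, 181, 85); #827b12 → (130, 123, 18).
R = 212 + 0.375 × (130 − 212) = 181.25 → 181
G = 181 + 0.375 × (123 − 181) = 159.25 → 159
B = 85 + 0.375 × (18 − 85) = 59.875 → 60

(181, 159, 60)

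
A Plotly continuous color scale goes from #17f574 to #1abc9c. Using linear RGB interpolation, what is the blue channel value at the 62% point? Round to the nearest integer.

141

B₁ = 116 (from #17f574), B₂ = 156 (from #1abc9c).
B = 116 + 0.62 × (156 − 116) = 140.8 → 141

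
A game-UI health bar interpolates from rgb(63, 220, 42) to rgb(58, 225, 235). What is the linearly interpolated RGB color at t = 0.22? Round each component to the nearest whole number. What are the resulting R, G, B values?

R = 63 + 0.22 × (58 − 63) = 63 + 0.22 × -5 = 61.9 → 62
G = 220 + 0.22 × (225 − 220) = 220 + 0.22 × 5 = 221.1 → 221
B = 42 + 0.22 × (235 − 42) = 42 + 0.22 × 193 = 84.46 → 84

(62, 221, 84)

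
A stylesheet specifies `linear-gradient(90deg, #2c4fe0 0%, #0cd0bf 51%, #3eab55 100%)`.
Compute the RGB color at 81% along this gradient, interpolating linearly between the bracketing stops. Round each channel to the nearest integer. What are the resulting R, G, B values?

(43, 185, 126)

81% lies between the 51% and 100% stops, so the local fraction is t = (81 − 51)/(100 − 51) = 30/49 ≈ 0.6122.
#0cd0bf → (12, 208, 191); #3eab55 → (62, 171, 85).
R = 12 + 0.6122 × (62 − 12) = 42.61 → 43
G = 208 + 0.6122 × (171 − 208) = 185.349 → 185
B = 191 + 0.6122 × (85 − 191) = 126.107 → 126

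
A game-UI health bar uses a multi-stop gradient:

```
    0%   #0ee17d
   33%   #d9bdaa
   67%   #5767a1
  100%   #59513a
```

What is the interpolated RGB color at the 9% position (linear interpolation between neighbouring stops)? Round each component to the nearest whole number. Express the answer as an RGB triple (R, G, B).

9% lies between the 0% and 33% stops, so the local fraction is t = (9 − 0)/(33 − 0) = 9/33 ≈ 0.2727.
#0ee17d → (14, 225, 125); #d9bdaa → (217, 189, 170).
R = 14 + 0.2727 × (217 − 14) = 69.358 → 69
G = 225 + 0.2727 × (189 − 225) = 215.183 → 215
B = 125 + 0.2727 × (170 − 125) = 137.272 → 137

(69, 215, 137)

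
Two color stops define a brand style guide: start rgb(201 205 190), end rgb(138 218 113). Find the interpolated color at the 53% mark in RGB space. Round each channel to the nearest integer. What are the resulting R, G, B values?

(168, 212, 149)

53% corresponds to t = 0.53.
R = 201 + 0.53 × (138 − 201) = 201 + 0.53 × -63 = 167.61 → 168
G = 205 + 0.53 × (218 − 205) = 205 + 0.53 × 13 = 211.89 → 212
B = 190 + 0.53 × (113 − 190) = 190 + 0.53 × -77 = 149.19 → 149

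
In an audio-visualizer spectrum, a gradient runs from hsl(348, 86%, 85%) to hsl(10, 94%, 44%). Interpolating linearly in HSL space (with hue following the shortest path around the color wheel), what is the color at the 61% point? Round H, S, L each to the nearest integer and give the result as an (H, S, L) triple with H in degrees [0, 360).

Hue: 10 − 348 = -338°, but |-338| > 180 so the shorter arc goes the other way: Δh = -338 + 360 = 22°.
H = 348 + 0.61 × (22) = 361.42 → 361 → 361 mod 360 = 1°
S = 86 + 0.61 × (94 − 86) = 90.88 → 91%
L = 85 + 0.61 × (44 − 85) = 59.99 → 60%

(1, 91, 60)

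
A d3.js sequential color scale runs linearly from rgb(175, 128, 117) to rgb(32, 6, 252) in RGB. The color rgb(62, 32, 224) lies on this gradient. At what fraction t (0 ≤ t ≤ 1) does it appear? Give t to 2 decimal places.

0.79

Invert the lerp on the R channel (largest span, 143): t = (62 − 175) / (32 − 175) = -113/-143 = 0.79021.
Check on G: (32 − 128)/(6 − 128) = 0.7869 ✓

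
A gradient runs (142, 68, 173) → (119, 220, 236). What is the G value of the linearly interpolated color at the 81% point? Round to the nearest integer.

191

G = 68 + 0.81 × (220 − 68) = 191.12 → 191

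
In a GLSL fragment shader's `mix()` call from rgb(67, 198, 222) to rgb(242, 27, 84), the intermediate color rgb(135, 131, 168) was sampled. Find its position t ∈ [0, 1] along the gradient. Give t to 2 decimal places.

Invert the lerp on the R channel (largest span, 175): t = (135 − 67) / (242 − 67) = 68/175 = 0.38857.
Check on G: (131 − 198)/(27 − 198) = 0.3918 ✓

0.39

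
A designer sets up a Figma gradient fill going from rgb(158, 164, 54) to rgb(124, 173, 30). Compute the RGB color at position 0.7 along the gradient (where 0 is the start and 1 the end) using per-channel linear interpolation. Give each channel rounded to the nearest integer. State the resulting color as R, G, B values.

R = 158 + 0.7 × (124 − 158) = 158 + 0.7 × -34 = 134.2 → 134
G = 164 + 0.7 × (173 − 164) = 164 + 0.7 × 9 = 170.3 → 170
B = 54 + 0.7 × (30 − 54) = 54 + 0.7 × -24 = 37.2 → 37
So the blended color is (134, 170, 37), about #86aa25.

(134, 170, 37)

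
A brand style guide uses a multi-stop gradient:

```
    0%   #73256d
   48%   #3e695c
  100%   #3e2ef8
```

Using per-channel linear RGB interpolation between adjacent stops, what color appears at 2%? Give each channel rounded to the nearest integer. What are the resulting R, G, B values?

(113, 40, 108)

2% lies between the 0% and 48% stops, so the local fraction is t = (2 − 0)/(48 − 0) = 2/48 ≈ 0.0417.
#73256d → (115, 37, 109); #3e695c → (62, 105, 92).
R = 115 + 0.0417 × (62 − 115) = 112.79 → 113
G = 37 + 0.0417 × (105 − 37) = 39.836 → 40
B = 109 + 0.0417 × (92 − 109) = 108.291 → 108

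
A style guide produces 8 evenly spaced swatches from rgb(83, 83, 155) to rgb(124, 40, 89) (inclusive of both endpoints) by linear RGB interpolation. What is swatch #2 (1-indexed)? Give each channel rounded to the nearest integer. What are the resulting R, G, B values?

With 8 swatches and endpoints inclusive, swatch 2 sits at t = (2 − 1)/(8 − 1) = 1/7 ≈ 0.1429.
R = 83 + 0.1429 × (124 − 83) = 88.859 → 89
G = 83 + 0.1429 × (40 − 83) = 76.855 → 77
B = 155 + 0.1429 × (89 − 155) = 145.569 → 146

(89, 77, 146)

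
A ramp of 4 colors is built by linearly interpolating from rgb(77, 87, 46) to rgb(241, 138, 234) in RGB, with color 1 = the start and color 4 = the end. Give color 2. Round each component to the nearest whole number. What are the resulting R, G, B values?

With 4 swatches and endpoints inclusive, swatch 2 sits at t = (2 − 1)/(4 − 1) = 1/3 ≈ 0.3333.
R = 77 + 0.3333 × (241 − 77) = 131.661 → 132
G = 87 + 0.3333 × (138 − 87) = 103.998 → 104
B = 46 + 0.3333 × (234 − 46) = 108.66 → 109

(132, 104, 109)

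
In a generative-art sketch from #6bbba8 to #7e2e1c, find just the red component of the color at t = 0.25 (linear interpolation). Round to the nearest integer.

112

R₁ = 107 (from #6bbba8), R₂ = 126 (from #7e2e1c).
R = 107 + 0.25 × (126 − 107) = 111.75 → 112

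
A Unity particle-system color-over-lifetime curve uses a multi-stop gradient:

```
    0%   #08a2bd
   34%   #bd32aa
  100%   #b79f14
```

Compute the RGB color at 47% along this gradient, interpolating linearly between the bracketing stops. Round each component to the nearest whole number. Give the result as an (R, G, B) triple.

(188, 71, 140)

47% lies between the 34% and 100% stops, so the local fraction is t = (47 − 34)/(100 − 34) = 13/66 ≈ 0.197.
#bd32aa → (189, 50, 170); #b79f14 → (183, 159, 20).
R = 189 + 0.197 × (183 − 189) = 187.818 → 188
G = 50 + 0.197 × (159 − 50) = 71.473 → 71
B = 170 + 0.197 × (20 − 170) = 140.45 → 140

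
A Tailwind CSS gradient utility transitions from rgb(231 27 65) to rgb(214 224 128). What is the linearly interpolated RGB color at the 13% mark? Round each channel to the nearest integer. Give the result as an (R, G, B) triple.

(229, 53, 73)

13% corresponds to t = 0.13.
R = 231 + 0.13 × (214 − 231) = 231 + 0.13 × -17 = 228.79 → 229
G = 27 + 0.13 × (224 − 27) = 27 + 0.13 × 197 = 52.61 → 53
B = 65 + 0.13 × (128 − 65) = 65 + 0.13 × 63 = 73.19 → 73
So the blended color is (229, 53, 73), about #e53549.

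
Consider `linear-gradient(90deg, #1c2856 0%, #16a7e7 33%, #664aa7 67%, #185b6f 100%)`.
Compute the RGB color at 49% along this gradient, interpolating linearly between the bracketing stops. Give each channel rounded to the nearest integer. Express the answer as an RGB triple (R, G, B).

49% lies between the 33% and 67% stops, so the local fraction is t = (49 − 33)/(67 − 33) = 16/34 ≈ 0.4706.
#16a7e7 → (22, 167, 231); #664aa7 → (102, 74, 167).
R = 22 + 0.4706 × (102 − 22) = 59.648 → 60
G = 167 + 0.4706 × (74 − 167) = 123.234 → 123
B = 231 + 0.4706 × (167 − 231) = 200.882 → 201

(60, 123, 201)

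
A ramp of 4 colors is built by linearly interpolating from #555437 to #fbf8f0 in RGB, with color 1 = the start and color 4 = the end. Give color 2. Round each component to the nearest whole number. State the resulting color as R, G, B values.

With 4 swatches and endpoints inclusive, swatch 2 sits at t = (2 − 1)/(4 − 1) = 1/3 ≈ 0.3333.
#555437 → (85, 84, 55); #fbf8f0 → (251, 248, 240).
R = 85 + 0.3333 × (251 − 85) = 140.328 → 140
G = 84 + 0.3333 × (248 − 84) = 138.661 → 139
B = 55 + 0.3333 × (240 − 55) = 116.66 → 117

(140, 139, 117)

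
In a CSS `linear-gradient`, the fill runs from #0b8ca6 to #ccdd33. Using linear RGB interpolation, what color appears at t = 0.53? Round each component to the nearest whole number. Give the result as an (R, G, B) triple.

(113, 183, 105)

#0b8ca6 → (11, 140, 166); #ccdd33 → (204, 221, 51).
R = 11 + 0.53 × (204 − 11) = 11 + 0.53 × 193 = 113.29 → 113
G = 140 + 0.53 × (221 − 140) = 140 + 0.53 × 81 = 182.93 → 183
B = 166 + 0.53 × (51 − 166) = 166 + 0.53 × -115 = 105.05 → 105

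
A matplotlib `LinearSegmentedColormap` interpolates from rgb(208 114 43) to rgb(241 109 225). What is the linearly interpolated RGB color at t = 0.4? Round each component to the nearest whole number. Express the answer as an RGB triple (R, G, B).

R = 208 + 0.4 × (241 − 208) = 208 + 0.4 × 33 = 221.2 → 221
G = 114 + 0.4 × (109 − 114) = 114 + 0.4 × -5 = 112 → 112
B = 43 + 0.4 × (225 − 43) = 43 + 0.4 × 182 = 115.8 → 116

(221, 112, 116)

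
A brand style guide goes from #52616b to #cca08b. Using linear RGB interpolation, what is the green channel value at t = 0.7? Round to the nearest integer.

G₁ = 97 (from #52616b), G₂ = 160 (from #cca08b).
G = 97 + 0.7 × (160 − 97) = 141.1 → 141

141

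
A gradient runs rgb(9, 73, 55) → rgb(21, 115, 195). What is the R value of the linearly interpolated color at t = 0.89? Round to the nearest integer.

20

R = 9 + 0.89 × (21 − 9) = 19.68 → 20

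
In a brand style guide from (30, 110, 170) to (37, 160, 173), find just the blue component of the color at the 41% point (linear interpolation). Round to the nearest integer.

171

B = 170 + 0.41 × (173 − 170) = 171.23 → 171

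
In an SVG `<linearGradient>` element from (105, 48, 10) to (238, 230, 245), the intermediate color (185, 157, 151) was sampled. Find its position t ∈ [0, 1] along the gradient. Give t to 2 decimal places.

Invert the lerp on the B channel (largest span, 235): t = (151 − 10) / (245 − 10) = 141/235 = 0.6.
Check on R: (185 − 105)/(238 − 105) = 0.6015 ✓

0.60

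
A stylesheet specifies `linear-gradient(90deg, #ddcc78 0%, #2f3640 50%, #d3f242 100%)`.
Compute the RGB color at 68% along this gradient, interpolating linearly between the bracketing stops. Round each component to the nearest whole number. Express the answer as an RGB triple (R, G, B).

(106, 122, 65)

68% lies between the 50% and 100% stops, so the local fraction is t = (68 − 50)/(100 − 50) = 18/50 ≈ 0.36.
#2f3640 → (47, 54, 64); #d3f242 → (211, 242, 66).
R = 47 + 0.36 × (211 − 47) = 106.04 → 106
G = 54 + 0.36 × (242 − 54) = 121.68 → 122
B = 64 + 0.36 × (66 − 64) = 64.72 → 65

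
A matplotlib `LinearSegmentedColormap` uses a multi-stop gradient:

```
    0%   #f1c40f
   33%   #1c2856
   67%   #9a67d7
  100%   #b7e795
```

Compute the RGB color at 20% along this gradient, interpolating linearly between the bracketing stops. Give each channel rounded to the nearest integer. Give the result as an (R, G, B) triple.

(112, 101, 58)

20% lies between the 0% and 33% stops, so the local fraction is t = (20 − 0)/(33 − 0) = 20/33 ≈ 0.6061.
#f1c40f → (241, 196, 15); #1c2856 → (28, 40, 86).
R = 241 + 0.6061 × (28 − 241) = 111.901 → 112
G = 196 + 0.6061 × (40 − 196) = 101.448 → 101
B = 15 + 0.6061 × (86 − 15) = 58.033 → 58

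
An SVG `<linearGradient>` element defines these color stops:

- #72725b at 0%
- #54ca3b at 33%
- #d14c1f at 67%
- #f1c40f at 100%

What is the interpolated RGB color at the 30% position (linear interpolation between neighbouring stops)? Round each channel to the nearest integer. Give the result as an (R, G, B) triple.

(87, 194, 62)

30% lies between the 0% and 33% stops, so the local fraction is t = (30 − 0)/(33 − 0) = 30/33 ≈ 0.9091.
#72725b → (114, 114, 91); #54ca3b → (84, 202, 59).
R = 114 + 0.9091 × (84 − 114) = 86.727 → 87
G = 114 + 0.9091 × (202 − 114) = 194.001 → 194
B = 91 + 0.9091 × (59 − 91) = 61.909 → 62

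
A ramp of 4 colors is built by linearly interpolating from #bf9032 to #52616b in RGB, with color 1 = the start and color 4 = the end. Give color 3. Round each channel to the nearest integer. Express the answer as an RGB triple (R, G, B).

(118, 113, 88)

With 4 swatches and endpoints inclusive, swatch 3 sits at t = (3 − 1)/(4 − 1) = 2/3 ≈ 0.6667.
#bf9032 → (191, 144, 50); #52616b → (82, 97, 107).
R = 191 + 0.6667 × (82 − 191) = 118.33 → 118
G = 144 + 0.6667 × (97 − 144) = 112.665 → 113
B = 50 + 0.6667 × (107 − 50) = 88.002 → 88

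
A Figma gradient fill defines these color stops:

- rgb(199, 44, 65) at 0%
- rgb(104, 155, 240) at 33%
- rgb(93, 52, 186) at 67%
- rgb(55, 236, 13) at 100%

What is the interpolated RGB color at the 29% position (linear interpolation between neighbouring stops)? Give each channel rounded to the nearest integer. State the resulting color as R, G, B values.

(116, 142, 219)

29% lies between the 0% and 33% stops, so the local fraction is t = (29 − 0)/(33 − 0) = 29/33 ≈ 0.8788.
R = 199 + 0.8788 × (104 − 199) = 115.514 → 116
G = 44 + 0.8788 × (155 − 44) = 141.547 → 142
B = 65 + 0.8788 × (240 − 65) = 218.79 → 219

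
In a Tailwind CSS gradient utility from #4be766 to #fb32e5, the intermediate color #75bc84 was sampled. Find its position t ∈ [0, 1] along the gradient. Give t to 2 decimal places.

0.24

Invert the lerp on the G channel (largest span, 181): t = (188 − 231) / (50 − 231) = -43/-181 = 0.23757.
Check on R: (117 − 75)/(251 − 75) = 0.2386 ✓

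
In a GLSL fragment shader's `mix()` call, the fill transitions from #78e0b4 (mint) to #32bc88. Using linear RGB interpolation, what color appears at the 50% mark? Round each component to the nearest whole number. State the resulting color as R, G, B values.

(85, 206, 158)

#78e0b4 → (120, 224, 180); #32bc88 → (50, 188, 136).
50% corresponds to t = 0.5.
R = 120 + 0.5 × (50 − 120) = 120 + 0.5 × -70 = 85 → 85
G = 224 + 0.5 × (188 − 224) = 224 + 0.5 × -36 = 206 → 206
B = 180 + 0.5 × (136 − 180) = 180 + 0.5 × -44 = 158 → 158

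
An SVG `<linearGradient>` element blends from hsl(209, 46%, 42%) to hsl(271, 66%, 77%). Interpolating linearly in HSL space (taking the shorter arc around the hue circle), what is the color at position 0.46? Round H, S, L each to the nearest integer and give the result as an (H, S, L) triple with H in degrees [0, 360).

(238, 55, 58)

Hue arc: Δh = 271 − 209 = 62° (|Δh| ≤ 180, already the shorter path).
H = 209 + 0.46 × (62) = 237.52 → 238°
S = 46 + 0.46 × (66 − 46) = 55.2 → 55%
L = 42 + 0.46 × (77 − 42) = 58.1 → 58%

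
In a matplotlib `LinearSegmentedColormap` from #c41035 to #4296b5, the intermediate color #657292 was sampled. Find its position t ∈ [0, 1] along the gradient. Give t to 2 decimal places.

0.73

Invert the lerp on the G channel (largest span, 134): t = (114 − 16) / (150 − 16) = 98/134 = 0.73134.
Check on R: (101 − 196)/(66 − 196) = 0.7308 ✓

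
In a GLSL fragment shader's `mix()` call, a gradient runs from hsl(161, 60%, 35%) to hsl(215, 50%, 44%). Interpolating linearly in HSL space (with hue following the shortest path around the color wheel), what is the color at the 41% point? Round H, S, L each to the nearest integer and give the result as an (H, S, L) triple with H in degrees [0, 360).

Hue arc: Δh = 215 − 161 = 54° (|Δh| ≤ 180, already the shorter path).
H = 161 + 0.41 × (54) = 183.14 → 183°
S = 60 + 0.41 × (50 − 60) = 55.9 → 56%
L = 35 + 0.41 × (44 − 35) = 38.69 → 39%

(183, 56, 39)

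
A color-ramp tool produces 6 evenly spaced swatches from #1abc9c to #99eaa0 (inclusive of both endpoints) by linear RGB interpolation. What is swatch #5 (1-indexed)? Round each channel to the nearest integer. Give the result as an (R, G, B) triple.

With 6 swatches and endpoints inclusive, swatch 5 sits at t = (5 − 1)/(6 − 1) = 4/5 ≈ 0.8.
#1abc9c → (26, 188, 156); #99eaa0 → (153, 234, 160).
R = 26 + 0.8 × (153 − 26) = 127.6 → 128
G = 188 + 0.8 × (234 − 188) = 224.8 → 225
B = 156 + 0.8 × (160 − 156) = 159.2 → 159

(128, 225, 159)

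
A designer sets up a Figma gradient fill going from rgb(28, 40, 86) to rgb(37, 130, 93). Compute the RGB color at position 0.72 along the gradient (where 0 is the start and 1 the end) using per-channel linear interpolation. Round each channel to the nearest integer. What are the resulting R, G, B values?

(34, 105, 91)

R = 28 + 0.72 × (37 − 28) = 28 + 0.72 × 9 = 34.48 → 34
G = 40 + 0.72 × (130 − 40) = 40 + 0.72 × 90 = 104.8 → 105
B = 86 + 0.72 × (93 − 86) = 86 + 0.72 × 7 = 91.04 → 91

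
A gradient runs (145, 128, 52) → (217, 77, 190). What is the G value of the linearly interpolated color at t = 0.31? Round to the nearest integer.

G = 128 + 0.31 × (77 − 128) = 112.19 → 112

112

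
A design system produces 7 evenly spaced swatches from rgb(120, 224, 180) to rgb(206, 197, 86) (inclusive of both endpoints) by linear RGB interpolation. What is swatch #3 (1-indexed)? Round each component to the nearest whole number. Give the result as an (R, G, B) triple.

(149, 215, 149)

With 7 swatches and endpoints inclusive, swatch 3 sits at t = (3 − 1)/(7 − 1) = 2/6 ≈ 0.3333.
R = 120 + 0.3333 × (206 − 120) = 148.664 → 149
G = 224 + 0.3333 × (197 − 224) = 215.001 → 215
B = 180 + 0.3333 × (86 − 180) = 148.67 → 149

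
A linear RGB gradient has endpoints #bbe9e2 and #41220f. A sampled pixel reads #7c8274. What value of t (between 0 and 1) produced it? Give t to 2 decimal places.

0.52

Invert the lerp on the B channel (largest span, 211): t = (116 − 226) / (15 − 226) = -110/-211 = 0.52133.
Check on R: (124 − 187)/(65 − 187) = 0.5164 ✓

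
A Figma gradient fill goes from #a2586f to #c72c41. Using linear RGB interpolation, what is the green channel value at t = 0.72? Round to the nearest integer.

56

G₁ = 88 (from #a2586f), G₂ = 44 (from #c72c41).
G = 88 + 0.72 × (44 − 88) = 56.32 → 56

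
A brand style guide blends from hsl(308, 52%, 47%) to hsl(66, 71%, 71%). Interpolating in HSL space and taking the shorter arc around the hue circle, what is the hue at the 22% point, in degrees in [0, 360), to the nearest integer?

Hue: 66 − 308 = -242°, but |-242| > 180 so the shorter arc goes the other way: Δh = -242 + 360 = 118°.
H = 308 + 0.22 × (118) = 333.96 → 334°

334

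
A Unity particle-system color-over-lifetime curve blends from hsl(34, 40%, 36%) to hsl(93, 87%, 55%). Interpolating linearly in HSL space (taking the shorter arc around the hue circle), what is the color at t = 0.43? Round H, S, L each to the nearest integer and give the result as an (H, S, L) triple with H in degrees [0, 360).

(59, 60, 44)

Hue arc: Δh = 93 − 34 = 59° (|Δh| ≤ 180, already the shorter path).
H = 34 + 0.43 × (59) = 59.37 → 59°
S = 40 + 0.43 × (87 − 40) = 60.21 → 60%
L = 36 + 0.43 × (55 − 36) = 44.17 → 44%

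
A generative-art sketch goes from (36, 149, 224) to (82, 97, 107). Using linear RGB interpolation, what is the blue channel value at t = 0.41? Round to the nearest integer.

176

B = 224 + 0.41 × (107 − 224) = 176.03 → 176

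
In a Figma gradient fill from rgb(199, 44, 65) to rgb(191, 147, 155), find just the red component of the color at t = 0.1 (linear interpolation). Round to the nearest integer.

R = 199 + 0.1 × (191 − 199) = 198.2 → 198

198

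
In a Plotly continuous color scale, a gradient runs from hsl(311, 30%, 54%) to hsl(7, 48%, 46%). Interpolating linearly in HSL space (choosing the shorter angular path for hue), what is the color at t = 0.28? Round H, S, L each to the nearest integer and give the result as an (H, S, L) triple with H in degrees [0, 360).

Hue: 7 − 311 = -304°, but |-304| > 180 so the shorter arc goes the other way: Δh = -304 + 360 = 56°.
H = 311 + 0.28 × (56) = 326.68 → 327°
S = 30 + 0.28 × (48 − 30) = 35.04 → 35%
L = 54 + 0.28 × (46 − 54) = 51.76 → 52%

(327, 35, 52)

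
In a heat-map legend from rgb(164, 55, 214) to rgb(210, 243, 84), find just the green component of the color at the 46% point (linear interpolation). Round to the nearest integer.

G = 55 + 0.46 × (243 − 55) = 141.48 → 141

141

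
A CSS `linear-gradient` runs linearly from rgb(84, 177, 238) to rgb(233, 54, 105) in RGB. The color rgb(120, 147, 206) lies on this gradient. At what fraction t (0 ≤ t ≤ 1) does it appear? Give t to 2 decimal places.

Invert the lerp on the R channel (largest span, 149): t = (120 − 84) / (233 − 84) = 36/149 = 0.24161.
Check on G: (147 − 177)/(54 − 177) = 0.2439 ✓

0.24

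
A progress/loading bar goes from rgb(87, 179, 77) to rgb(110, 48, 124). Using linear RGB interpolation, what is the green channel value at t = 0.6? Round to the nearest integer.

G = 179 + 0.6 × (48 − 179) = 100.4 → 100

100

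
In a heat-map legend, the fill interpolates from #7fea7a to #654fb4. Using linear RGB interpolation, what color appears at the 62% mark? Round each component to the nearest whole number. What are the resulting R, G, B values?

(111, 138, 158)

#7fea7a → (127, 234, 122); #654fb4 → (101, 79, 180).
62% corresponds to t = 0.62.
R = 127 + 0.62 × (101 − 127) = 127 + 0.62 × -26 = 110.88 → 111
G = 234 + 0.62 × (79 − 234) = 234 + 0.62 × -155 = 137.9 → 138
B = 122 + 0.62 × (180 − 122) = 122 + 0.62 × 58 = 157.96 → 158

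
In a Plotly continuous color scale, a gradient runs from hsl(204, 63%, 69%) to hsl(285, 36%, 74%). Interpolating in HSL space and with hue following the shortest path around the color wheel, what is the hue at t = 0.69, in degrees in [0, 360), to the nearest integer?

260

Hue arc: Δh = 285 − 204 = 81° (|Δh| ≤ 180, already the shorter path).
H = 204 + 0.69 × (81) = 259.89 → 260°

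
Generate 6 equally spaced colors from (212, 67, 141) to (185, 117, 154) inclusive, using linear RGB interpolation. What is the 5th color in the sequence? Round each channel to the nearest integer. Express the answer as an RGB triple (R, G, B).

With 6 swatches and endpoints inclusive, swatch 5 sits at t = (5 − 1)/(6 − 1) = 4/5 ≈ 0.8.
R = 212 + 0.8 × (185 − 212) = 190.4 → 190
G = 67 + 0.8 × (117 − 67) = 107 → 107
B = 141 + 0.8 × (154 − 141) = 151.4 → 151

(190, 107, 151)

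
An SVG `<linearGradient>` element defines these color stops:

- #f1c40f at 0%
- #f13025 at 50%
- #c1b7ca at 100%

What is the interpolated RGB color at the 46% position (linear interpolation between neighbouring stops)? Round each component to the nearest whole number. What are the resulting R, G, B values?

46% lies between the 0% and 50% stops, so the local fraction is t = (46 − 0)/(50 − 0) = 46/50 ≈ 0.92.
#f1c40f → (241, 196, 15); #f13025 → (241, 48, 37).
R = 241 + 0.92 × (241 − 241) = 241 → 241
G = 196 + 0.92 × (48 − 196) = 59.84 → 60
B = 15 + 0.92 × (37 − 15) = 35.24 → 35

(241, 60, 35)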